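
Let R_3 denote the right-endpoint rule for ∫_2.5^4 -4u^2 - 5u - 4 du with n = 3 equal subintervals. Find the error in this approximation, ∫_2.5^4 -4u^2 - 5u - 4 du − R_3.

Exact integral: ∫_2.5^4 f(u) du = -94.875.
R_3 = -106.75.
Error = -94.875 − (-106.75) = 11.875.

11.875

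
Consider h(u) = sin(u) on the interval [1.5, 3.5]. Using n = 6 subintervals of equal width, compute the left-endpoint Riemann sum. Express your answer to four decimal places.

Δu = (3.5 − 1.5)/6 = 1/3.
Left endpoints: 1.5, 11/6, 13/6, 2.5, 17/6, 19/6.
h(1.5) ≈ 0.9975, h(11/6) ≈ 0.9657, h(13/6) ≈ 0.8277, h(2.5) ≈ 0.5985, h(17/6) ≈ 0.3034, h(19/6) ≈ -0.0251.
Sum = Δu · [h(1.5) + h(11/6) + h(13/6) + ...].
Sum ≈ 1.2226.

1.2226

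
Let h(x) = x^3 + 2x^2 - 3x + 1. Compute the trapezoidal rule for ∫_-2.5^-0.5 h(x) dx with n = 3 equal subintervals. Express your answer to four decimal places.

Δx = (-0.5 − (-2.5))/3 = 2/3.
h(-2.5) = 5.375, h(-11/6) = 1525/216, h(-7/6) = 1217/216, h(-0.5) = 2.875.
T_3 = (Δx/2)·[h(x_0) + 2h(x_1) + 2h(x_2) + h(x_3)].
Sum ≈ 11.2130.

11.2130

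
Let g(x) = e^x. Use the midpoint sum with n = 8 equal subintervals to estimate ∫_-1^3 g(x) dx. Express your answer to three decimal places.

19.514

Δx = (3 − (-1))/8 = 0.5.
Midpoints: -0.75, -0.25, 0.25, 0.75, 1.25, 1.75, 2.25, 2.75.
g(-0.75) ≈ 0.472, g(-0.25) ≈ 0.779, g(0.25) ≈ 1.284, g(0.75) ≈ 2.117, g(1.25) ≈ 3.490, g(1.75) ≈ 5.755, g(2.25) ≈ 9.488, g(2.75) ≈ 15.643.
Sum = Δx · [g(-0.75) + g(-0.25) + g(0.25) + ...].
Sum ≈ 19.514.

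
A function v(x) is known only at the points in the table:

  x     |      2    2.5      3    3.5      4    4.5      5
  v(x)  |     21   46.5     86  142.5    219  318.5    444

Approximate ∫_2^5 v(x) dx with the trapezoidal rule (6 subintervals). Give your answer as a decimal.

522.5

Δx = 0.5.
T_6 = (0.5/2)·[21 + 2·46.5 + 2·86 + 2·142.5 + 2·219 + 2·318.5 + 444] = 522.5.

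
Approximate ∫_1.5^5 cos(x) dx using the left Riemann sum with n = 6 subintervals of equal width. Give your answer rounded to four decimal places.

Δx = (5 − 1.5)/6 = 7/12.
Left endpoints: 1.5, 25/12, 8/3, 3.25, 23/6, 53/12.
f(1.5) ≈ 0.0707, f(25/12) ≈ -0.4904, f(8/3) ≈ -0.8893, f(3.25) ≈ -0.9941, f(23/6) ≈ -0.7701, f(53/12) ≈ -0.2914.
Sum = Δx · [f(1.5) + f(25/12) + f(8/3) + ...].
Sum ≈ -1.9627.

-1.9627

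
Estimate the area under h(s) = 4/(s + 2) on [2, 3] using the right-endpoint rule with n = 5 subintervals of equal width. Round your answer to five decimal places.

Δs = (3 − 2)/5 = 0.2.
Right endpoints: 2.2, 2.4, 2.6, 2.8, 3.
h(2.2) = 20/21, h(2.4) = 10/11, h(2.6) = 20/23, h(2.8) = 5/6, h(3) = 0.8.
Sum = Δs · [h(2.2) + h(2.4) + h(2.6) + h(2.8) + h(3)].
Sum ≈ 0.87287.

0.87287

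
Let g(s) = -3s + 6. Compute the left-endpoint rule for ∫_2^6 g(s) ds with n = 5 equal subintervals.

Δs = (6 − 2)/5 = 0.8.
Left endpoints: 2, 2.8, 3.6, 4.4, 5.2.
g(2) = 0, g(2.8) = -2.4, g(3.6) = -4.8, g(4.4) = -7.2, g(5.2) = -9.6.
Sum = Δs · [g(2) + g(2.8) + g(3.6) + g(4.4) + g(5.2)].
Sum = -19.2.

-19.2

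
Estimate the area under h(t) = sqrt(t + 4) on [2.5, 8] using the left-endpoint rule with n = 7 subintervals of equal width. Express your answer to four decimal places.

16.3030

Δt = (8 − 2.5)/7 = 11/14.
Left endpoints: 2.5, 23/7, 57/14, 34/7, 79/14, 45/7, 101/14.
h(2.5) ≈ 2.5495, h(23/7) ≈ 2.6992, h(57/14) ≈ 2.8410, h(34/7) ≈ 2.9761, h(79/14) ≈ 3.1053, h(45/7) ≈ 3.2293, h(101/14) ≈ 3.3488.
Sum = Δt · [h(2.5) + h(23/7) + h(57/14) + ...].
Sum ≈ 16.3030.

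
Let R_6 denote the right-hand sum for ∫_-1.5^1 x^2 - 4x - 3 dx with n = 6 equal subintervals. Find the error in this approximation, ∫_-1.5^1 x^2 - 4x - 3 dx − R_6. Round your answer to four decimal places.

Exact integral: ∫_-1.5^1 f(x) dx ≈ -3.541667.
R_6 ≈ -5.813079.
Error ≈ -3.541667 − (-5.813079) ≈ 2.2714.

2.2714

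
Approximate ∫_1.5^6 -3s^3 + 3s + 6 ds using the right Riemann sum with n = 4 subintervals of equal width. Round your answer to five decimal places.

Δs = (6 − 1.5)/4 = 1.125.
Right endpoints: 2.625, 3.75, 4.875, 6.
f(2.625) = -20679/512, f(3.75) = -140.953125, f(4.875) = -167397/512, f(6) = -624.
Sum = Δs · [f(2.625) + f(3.75) + f(4.875) + f(6)].
Sum ≈ -1273.82520.

-1273.82520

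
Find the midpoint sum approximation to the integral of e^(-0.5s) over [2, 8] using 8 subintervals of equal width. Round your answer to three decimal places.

0.695

Δs = (8 − 2)/8 = 0.75.
Midpoints: 2.375, 3.125, 3.875, 4.625, 5.375, 6.125, 6.875, 7.625.
f(2.375) ≈ 0.305, f(3.125) ≈ 0.210, f(3.875) ≈ 0.144, f(4.625) ≈ 0.099, f(5.375) ≈ 0.068, f(6.125) ≈ 0.047, f(6.875) ≈ 0.032, f(7.625) ≈ 0.022.
Sum = Δs · [f(2.375) + f(3.125) + f(3.875) + ...].
Sum ≈ 0.695.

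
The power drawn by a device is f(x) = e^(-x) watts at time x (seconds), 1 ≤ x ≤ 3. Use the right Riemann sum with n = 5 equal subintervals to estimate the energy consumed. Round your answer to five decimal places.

Δx = (3 − 1)/5 = 0.4.
Right endpoints: 1.4, 1.8, 2.2, 2.6, 3.
f(1.4) ≈ 0.24660, f(1.8) ≈ 0.16530, f(2.2) ≈ 0.11080, f(2.6) ≈ 0.07427, f(3) ≈ 0.04979.
Sum = Δx · [f(1.4) + f(1.8) + f(2.2) + f(2.6) + f(3)].
Sum ≈ 0.25870.

0.25870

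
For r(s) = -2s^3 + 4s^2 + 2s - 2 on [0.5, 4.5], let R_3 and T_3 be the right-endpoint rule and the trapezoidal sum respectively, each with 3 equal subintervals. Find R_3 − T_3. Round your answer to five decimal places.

R_3 ≈ -147.3703704.
T_3 ≈ -84.7037037.
R_3 − T_3 ≈ -62.66667.

-62.66667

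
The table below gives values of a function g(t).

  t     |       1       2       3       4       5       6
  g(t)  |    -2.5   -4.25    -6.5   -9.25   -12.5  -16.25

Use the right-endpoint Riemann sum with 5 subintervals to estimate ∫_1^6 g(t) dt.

Δt = 1.
Sum = 1·[(-4.25) + (-6.5) + (-9.25) + (-12.5) + (-16.25)] = -48.75.

-48.75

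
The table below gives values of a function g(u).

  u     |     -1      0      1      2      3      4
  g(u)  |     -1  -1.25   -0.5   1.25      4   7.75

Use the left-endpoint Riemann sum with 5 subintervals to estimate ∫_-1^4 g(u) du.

2.5

Δu = 1.
Sum = 1·[(-1) + (-1.25) + (-0.5) + 1.25 + 4] = 2.5.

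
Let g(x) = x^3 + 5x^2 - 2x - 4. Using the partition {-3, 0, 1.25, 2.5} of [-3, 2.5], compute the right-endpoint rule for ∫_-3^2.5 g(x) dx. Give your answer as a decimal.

39.42578125

Subinterval widths: 3, 1.25, 1.25.
Right endpoints: 0, 1.25, 2.5.
g(0) = -4, g(1.25) = 3.265625, g(2.5) = 37.875.
Sum = Σ Δx_i · g(x_i).
Sum = 39.42578125.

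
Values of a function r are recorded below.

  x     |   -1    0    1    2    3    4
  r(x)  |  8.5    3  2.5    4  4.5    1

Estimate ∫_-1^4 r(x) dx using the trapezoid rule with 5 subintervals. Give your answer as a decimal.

Δx = 1.
T_5 = (1/2)·[8.5 + 2·3 + 2·2.5 + 2·4 + 2·4.5 + 1] = 18.75.

18.75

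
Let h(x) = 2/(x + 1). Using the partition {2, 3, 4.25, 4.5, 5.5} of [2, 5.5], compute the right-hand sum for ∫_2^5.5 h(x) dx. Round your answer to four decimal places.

1.3748

Subinterval widths: 1, 1.25, 0.25, 1.
Right endpoints: 3, 4.25, 4.5, 5.5.
h(3) = 0.5, h(4.25) = 8/21, h(4.5) = 4/11, h(5.5) = 4/13.
Sum = Σ Δx_i · h(x_i).
Sum ≈ 1.3748.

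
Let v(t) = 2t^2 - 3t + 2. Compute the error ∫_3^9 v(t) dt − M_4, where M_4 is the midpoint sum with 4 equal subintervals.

2.25

Exact integral: ∫_3^9 v(t) dt = 372.
M_4 = 369.75.
Error = 372 − 369.75 = 2.25.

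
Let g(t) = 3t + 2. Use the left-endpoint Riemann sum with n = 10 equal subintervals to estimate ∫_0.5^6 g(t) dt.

Δt = (6 − 0.5)/10 = 0.55.
Left endpoints: 0.5, 1.05, 1.6, 2.15, 2.7, 3.25, 3.8, 4.35, 4.9, 5.45.
g(0.5) = 3.5, g(1.05) = 5.15, g(1.6) = 6.8, g(2.15) = 8.45, g(2.7) = 10.1, g(3.25) = 11.75, g(3.8) = 13.4, g(4.35) = 15.05, g(4.9) = 16.7, g(5.45) = 18.35.
Sum = Δt · [g(0.5) + g(1.05) + g(1.6) + ...].
Sum = 60.0875.

60.0875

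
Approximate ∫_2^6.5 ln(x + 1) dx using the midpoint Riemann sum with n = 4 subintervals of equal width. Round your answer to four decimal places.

7.3264

Δx = (6.5 − 2)/4 = 1.125.
Midpoints: 2.5625, 3.6875, 4.8125, 5.9375.
f(2.5625) ≈ 1.2705, f(3.6875) ≈ 1.5449, f(4.8125) ≈ 1.7600, f(5.9375) ≈ 1.9369.
Sum = Δx · [f(2.5625) + f(3.6875) + f(4.8125) + f(5.9375)].
Sum ≈ 7.3264.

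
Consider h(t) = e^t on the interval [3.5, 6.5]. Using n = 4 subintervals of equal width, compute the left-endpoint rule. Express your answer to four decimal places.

Δt = (6.5 − 3.5)/4 = 0.75.
Left endpoints: 3.5, 4.25, 5, 5.75.
h(3.5) ≈ 33.1155, h(4.25) ≈ 70.1054, h(5) ≈ 148.4132, h(5.75) ≈ 314.1907.
Sum = Δt · [h(3.5) + h(4.25) + h(5) + h(5.75)].
Sum ≈ 424.3685.

424.3685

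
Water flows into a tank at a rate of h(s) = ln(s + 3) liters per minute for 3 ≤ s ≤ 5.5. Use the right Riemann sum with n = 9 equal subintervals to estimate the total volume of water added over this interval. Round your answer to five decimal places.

Δs = (5.5 − 3)/9 = 5/18.
Right endpoints: 59/18, 32/9, 23/6, 37/9, 79/18, 14/3, 89/18, 47/9, 5.5.
h(59/18) ≈ 1.83702, h(32/9) ≈ 1.88031, h(23/6) ≈ 1.92181, h(37/9) ≈ 1.96166, h(79/18) ≈ 1.99998, h(14/3) ≈ 2.03688, h(89/18) ≈ 2.07247, h(47/9) ≈ 2.10684, h(5.5) ≈ 2.14007.
Sum = Δs · [h(59/18) + h(32/9) + h(23/6) + ...].
Sum ≈ 4.98807.

4.98807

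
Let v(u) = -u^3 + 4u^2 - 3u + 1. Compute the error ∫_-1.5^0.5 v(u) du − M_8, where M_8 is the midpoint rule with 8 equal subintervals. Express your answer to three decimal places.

Exact integral: ∫_-1.5^0.5 v(u) du ≈ 10.91667.
M_8 = 10.859375.
Error ≈ 10.91667 − 10.859375 ≈ 0.057.

0.057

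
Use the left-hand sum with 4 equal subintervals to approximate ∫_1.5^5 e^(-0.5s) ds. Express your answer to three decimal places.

Δs = (5 − 1.5)/4 = 0.875.
Left endpoints: 1.5, 2.375, 3.25, 4.125.
f(1.5) ≈ 0.472, f(2.375) ≈ 0.305, f(3.25) ≈ 0.197, f(4.125) ≈ 0.127.
Sum = Δs · [f(1.5) + f(2.375) + f(3.25) + f(4.125)].
Sum ≈ 0.964.

0.964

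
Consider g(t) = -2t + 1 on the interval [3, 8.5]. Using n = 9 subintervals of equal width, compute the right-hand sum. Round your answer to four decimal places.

Δt = (8.5 − 3)/9 = 11/18.
Right endpoints: 65/18, 38/9, 29/6, 49/9, 109/18, 20/3, 131/18, 71/9, 8.5.
g(65/18) = -56/9, g(38/9) = -67/9, g(29/6) = -26/3, g(49/9) = -89/9, g(109/18) = -100/9, g(20/3) = -37/3, g(131/18) = -122/9, g(71/9) = -133/9, g(8.5) = -16.
Sum = Δt · [g(65/18) + g(38/9) + g(29/6) + ...].
Sum ≈ -61.1111.

-61.1111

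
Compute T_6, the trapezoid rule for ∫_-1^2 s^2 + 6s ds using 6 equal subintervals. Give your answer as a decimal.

Δs = (2 − (-1))/6 = 0.5.
f(-1) = -5, f(-0.5) = -2.75, f(0) = 0, f(0.5) = 3.25, f(1) = 7, f(1.5) = 11.25, f(2) = 16.
T_6 = (Δs/2)·[f(s_0) + 2f(s_1) + ... + 2f(s_{5}) + f(s_6)].
Sum = 12.125.

12.125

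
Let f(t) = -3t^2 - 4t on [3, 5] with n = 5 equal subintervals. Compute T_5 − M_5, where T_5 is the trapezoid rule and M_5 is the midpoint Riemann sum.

-0.24

T_5 = -130.16.
M_5 = -129.92.
T_5 − M_5 = -0.24.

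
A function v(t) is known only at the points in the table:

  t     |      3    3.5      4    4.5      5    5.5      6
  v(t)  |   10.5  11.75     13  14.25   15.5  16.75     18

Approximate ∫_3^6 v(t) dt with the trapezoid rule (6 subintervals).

Δt = 0.5.
T_6 = (0.5/2)·[10.5 + 2·11.75 + 2·13 + 2·14.25 + 2·15.5 + 2·16.75 + 18] = 42.75.

42.75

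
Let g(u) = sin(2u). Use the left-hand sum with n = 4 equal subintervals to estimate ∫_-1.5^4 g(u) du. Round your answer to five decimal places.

Δu = (4 − (-1.5))/4 = 1.375.
Left endpoints: -1.5, -0.125, 1.25, 2.625.
g(-1.5) ≈ -0.14112, g(-0.125) ≈ -0.24740, g(1.25) ≈ 0.59847, g(2.625) ≈ -0.85893.
Sum = Δu · [g(-1.5) + g(-0.125) + g(1.25) + g(2.625)].
Sum ≈ -0.89236.

-0.89236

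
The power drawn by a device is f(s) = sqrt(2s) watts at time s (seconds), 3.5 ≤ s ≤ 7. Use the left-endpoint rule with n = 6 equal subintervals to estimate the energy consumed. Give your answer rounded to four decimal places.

Δs = (7 − 3.5)/6 = 7/12.
Left endpoints: 3.5, 49/12, 14/3, 5.25, 35/6, 77/12.
f(3.5) ≈ 2.6458, f(49/12) ≈ 2.8577, f(14/3) ≈ 3.0551, f(5.25) ≈ 3.2404, f(35/6) ≈ 3.4157, f(77/12) ≈ 3.5824.
Sum = Δs · [f(3.5) + f(49/12) + f(14/3) + ...].
Sum ≈ 10.9649.

10.9649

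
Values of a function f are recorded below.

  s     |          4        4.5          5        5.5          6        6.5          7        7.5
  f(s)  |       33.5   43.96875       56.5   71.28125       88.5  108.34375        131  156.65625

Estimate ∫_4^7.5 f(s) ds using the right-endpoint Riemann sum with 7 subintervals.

Δs = 0.5.
Sum = 0.5·[43.96875 + 56.5 + 71.28125 + 88.5 + 108.34375 + 131 + 156.65625] = 328.125.

328.125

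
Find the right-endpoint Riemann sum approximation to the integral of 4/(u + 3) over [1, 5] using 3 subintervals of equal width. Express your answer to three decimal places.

2.467

Δu = (5 − 1)/3 = 4/3.
Right endpoints: 7/3, 11/3, 5.
f(7/3) = 0.75, f(11/3) = 0.6, f(5) = 0.5.
Sum = Δu · [f(7/3) + f(11/3) + f(5)].
Sum ≈ 2.467.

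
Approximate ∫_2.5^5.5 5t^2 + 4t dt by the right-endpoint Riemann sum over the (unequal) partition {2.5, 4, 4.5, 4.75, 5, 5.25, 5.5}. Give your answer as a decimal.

Subinterval widths: 1.5, 0.5, 0.25, 0.25, 0.25, 0.25.
Right endpoints: 4, 4.5, 4.75, 5, 5.25, 5.5.
f(4) = 96, f(4.5) = 119.25, f(4.75) = 131.8125, f(5) = 145, f(5.25) = 158.8125, f(5.5) = 173.25.
Sum = Σ Δt_i · f(t_i).
Sum = 355.84375.

355.84375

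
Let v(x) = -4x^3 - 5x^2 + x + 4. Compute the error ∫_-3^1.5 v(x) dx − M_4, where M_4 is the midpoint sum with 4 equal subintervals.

1.8984375

Exact integral: ∫_-3^1.5 v(x) dx = 39.9375.
M_4 = 38.0390625.
Error = 39.9375 − 38.0390625 = 1.8984375.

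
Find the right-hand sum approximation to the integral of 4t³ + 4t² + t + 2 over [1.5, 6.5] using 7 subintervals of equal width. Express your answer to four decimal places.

2640.2041

Δt = (6.5 − 1.5)/7 = 5/7.
Right endpoints: 31/14, 41/14, 51/14, 61/14, 71/14, 81/14, 6.5.
f(31/14) = 23068/343, f(41/14) = 47918/343, f(51/14) = 86468/343, f(61/14) = 141718/343, f(71/14) = 216668/343, f(81/14) = 314318/343, f(6.5) = 1276.
Sum = Δt · [f(31/14) + f(41/14) + f(51/14) + ...].
Sum ≈ 2640.2041.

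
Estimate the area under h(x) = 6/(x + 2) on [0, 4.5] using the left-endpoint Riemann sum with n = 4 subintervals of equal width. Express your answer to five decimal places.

8.37905

Δx = (4.5 − 0)/4 = 1.125.
Left endpoints: 0, 1.125, 2.25, 3.375.
h(0) = 3, h(1.125) = 1.92, h(2.25) = 24/17, h(3.375) = 48/43.
Sum = Δx · [h(0) + h(1.125) + h(2.25) + h(3.375)].
Sum ≈ 8.37905.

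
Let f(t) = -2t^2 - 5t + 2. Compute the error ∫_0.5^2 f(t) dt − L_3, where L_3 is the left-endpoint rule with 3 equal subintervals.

Exact integral: ∫_0.5^2 f(t) dt = -11.625.
L_3 = -8.
Error = -11.625 − (-8) = -3.625.

-3.625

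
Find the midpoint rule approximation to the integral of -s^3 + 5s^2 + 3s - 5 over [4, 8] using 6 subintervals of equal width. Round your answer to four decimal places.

-159.4074

Δs = (8 − 4)/6 = 2/3.
Midpoints: 13/3, 5, 17/3, 19/3, 7, 23/3.
f(13/3) = 554/27, f(5) = 10, f(17/3) = -254/27, f(19/3) = -1066/27, f(7) = -82, f(23/3) = -3746/27.
Sum = Δs · [f(13/3) + f(5) + f(17/3) + ...].
Sum ≈ -159.4074.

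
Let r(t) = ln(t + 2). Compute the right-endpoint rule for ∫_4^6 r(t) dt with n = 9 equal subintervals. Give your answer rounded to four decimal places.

3.9168

Δt = (6 − 4)/9 = 2/9.
Right endpoints: 38/9, 40/9, 14/3, 44/9, 46/9, 16/3, 50/9, 52/9, 6.
r(38/9) ≈ 1.8281, r(40/9) ≈ 1.8632, r(14/3) ≈ 1.8971, r(44/9) ≈ 1.9299, r(46/9) ≈ 1.9617, r(16/3) ≈ 1.9924, r(50/9) ≈ 2.0223, r(52/9) ≈ 2.0513, r(6) ≈ 2.0794.
Sum = Δt · [r(38/9) + r(40/9) + r(14/3) + ...].
Sum ≈ 3.9168.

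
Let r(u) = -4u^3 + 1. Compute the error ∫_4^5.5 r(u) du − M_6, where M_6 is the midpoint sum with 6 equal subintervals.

Exact integral: ∫_4^5.5 r(u) du = -657.5625.
M_6 = -657.1171875.
Error = -657.5625 − (-657.1171875) = -0.4453125.

-0.4453125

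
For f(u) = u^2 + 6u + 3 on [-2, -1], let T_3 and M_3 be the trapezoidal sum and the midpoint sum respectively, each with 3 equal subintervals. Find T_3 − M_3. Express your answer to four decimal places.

0.0278

T_3 ≈ -3.648148.
M_3 ≈ -3.675926.
T_3 − M_3 ≈ 0.0278.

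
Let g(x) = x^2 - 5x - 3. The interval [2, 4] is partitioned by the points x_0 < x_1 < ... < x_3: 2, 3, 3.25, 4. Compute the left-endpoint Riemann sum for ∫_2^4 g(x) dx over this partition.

-17.765625

Subinterval widths: 1, 0.25, 0.75.
Left endpoints: 2, 3, 3.25.
g(2) = -9, g(3) = -9, g(3.25) = -8.6875.
Sum = Σ Δx_i · g(x_i).
Sum = -17.765625.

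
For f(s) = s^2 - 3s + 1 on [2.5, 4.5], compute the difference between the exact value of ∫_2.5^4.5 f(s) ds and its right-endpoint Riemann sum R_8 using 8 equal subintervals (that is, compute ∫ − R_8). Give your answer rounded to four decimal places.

-1.0208

Exact integral: ∫_2.5^4.5 f(s) ds ≈ 6.166667.
R_8 = 7.1875.
Error ≈ 6.166667 − 7.1875 ≈ -1.0208.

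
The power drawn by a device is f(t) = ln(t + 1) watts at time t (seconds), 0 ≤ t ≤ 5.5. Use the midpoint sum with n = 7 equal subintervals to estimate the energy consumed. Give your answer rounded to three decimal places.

Δt = (5.5 − 0)/7 = 11/14.
Midpoints: 11/28, 33/28, 55/28, 2.75, 99/28, 121/28, 143/28.
f(11/28) ≈ 0.331, f(33/28) ≈ 0.779, f(55/28) ≈ 1.087, f(2.75) ≈ 1.322, f(99/28) ≈ 1.512, f(121/28) ≈ 1.672, f(143/28) ≈ 1.809.
Sum = Δt · [f(11/28) + f(33/28) + f(55/28) + ...].
Sum ≈ 6.688.

6.688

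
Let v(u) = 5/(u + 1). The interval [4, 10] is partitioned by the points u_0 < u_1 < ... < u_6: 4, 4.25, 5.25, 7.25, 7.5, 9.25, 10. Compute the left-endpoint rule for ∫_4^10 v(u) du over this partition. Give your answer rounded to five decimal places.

Subinterval widths: 0.25, 1, 2, 0.25, 1.75, 0.75.
Left endpoints: 4, 4.25, 5.25, 7.25, 7.5, 9.25.
v(4) = 1, v(4.25) = 20/21, v(5.25) = 0.8, v(7.25) = 20/33, v(7.5) = 10/17, v(9.25) = 20/41.
Sum = Σ Δu_i · v(u_i).
Sum ≈ 4.34916.

4.34916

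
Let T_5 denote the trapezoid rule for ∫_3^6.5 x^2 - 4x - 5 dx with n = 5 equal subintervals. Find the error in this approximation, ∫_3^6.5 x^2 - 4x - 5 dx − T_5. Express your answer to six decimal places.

Exact integral: ∫_3^6.5 f(x) dx ≈ -1.45833333.
T_5 = -1.1725.
Error ≈ -1.45833333 − (-1.1725) ≈ -0.285833.

-0.285833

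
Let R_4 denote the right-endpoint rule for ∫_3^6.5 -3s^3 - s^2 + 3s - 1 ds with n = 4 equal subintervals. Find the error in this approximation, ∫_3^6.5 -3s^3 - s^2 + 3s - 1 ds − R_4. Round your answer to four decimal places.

354.5003

Exact integral: ∫_3^6.5 f(s) ds ≈ -1314.213542.
R_4 ≈ -1668.713867.
Error ≈ -1314.213542 − (-1668.713867) ≈ 354.5003.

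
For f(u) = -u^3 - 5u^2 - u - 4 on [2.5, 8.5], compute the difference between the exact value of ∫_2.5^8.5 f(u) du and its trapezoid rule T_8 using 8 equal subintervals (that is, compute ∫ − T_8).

12.09375

Exact integral: ∫_2.5^8.5 f(u) du = -2349.75.
T_8 = -2361.84375.
Error = -2349.75 − (-2361.84375) = 12.09375.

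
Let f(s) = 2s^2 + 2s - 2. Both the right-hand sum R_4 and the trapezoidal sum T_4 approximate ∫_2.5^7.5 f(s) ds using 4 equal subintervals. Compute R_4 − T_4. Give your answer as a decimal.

R_4 = 382.1875.
T_4 = 313.4375.
R_4 − T_4 = 68.75.

68.75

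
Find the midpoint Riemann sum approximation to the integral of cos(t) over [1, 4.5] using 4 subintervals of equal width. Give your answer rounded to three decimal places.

-1.878

Δt = (4.5 − 1)/4 = 0.875.
Midpoints: 1.4375, 2.3125, 3.1875, 4.0625.
f(1.4375) ≈ 0.133, f(2.3125) ≈ -0.676, f(3.1875) ≈ -0.999, f(4.0625) ≈ -0.605.
Sum = Δt · [f(1.4375) + f(2.3125) + f(3.1875) + f(4.0625)].
Sum ≈ -1.878.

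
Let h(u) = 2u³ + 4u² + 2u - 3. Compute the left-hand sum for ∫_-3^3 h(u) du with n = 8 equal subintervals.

Δu = (3 − (-3))/8 = 0.75.
Left endpoints: -3, -2.25, -1.5, -0.75, 0, 0.75, 1.5, 2.25.
h(-3) = -27, h(-2.25) = -10.03125, h(-1.5) = -3.75, h(-0.75) = -3.09375, h(0) = -3, h(0.75) = 1.59375, h(1.5) = 15.75, h(2.25) = 44.53125.
Sum = Δu · [h(-3) + h(-2.25) + h(-1.5) + ...].
Sum = 11.25.

11.25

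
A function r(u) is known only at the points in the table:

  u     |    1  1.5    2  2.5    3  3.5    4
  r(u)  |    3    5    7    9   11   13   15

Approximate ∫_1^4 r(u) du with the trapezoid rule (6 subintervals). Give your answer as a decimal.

Δu = 0.5.
T_6 = (0.5/2)·[3 + 2·5 + 2·7 + 2·9 + 2·11 + 2·13 + 15] = 27.

27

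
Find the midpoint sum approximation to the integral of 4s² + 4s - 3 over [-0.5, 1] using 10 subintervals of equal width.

-1.51125

Δs = (1 − (-0.5))/10 = 0.15.
Midpoints: -0.425, -0.275, -0.125, 0.025, 0.175, 0.325, 0.475, 0.625, 0.775, 0.925.
f(-0.425) = -3.9775, f(-0.275) = -3.7975, f(-0.125) = -3.4375, f(0.025) = -2.8975, f(0.175) = -2.1775, f(0.325) = -1.2775, f(0.475) = -0.1975, f(0.625) = 1.0625, f(0.775) = 2.5025, f(0.925) = 4.1225.
Sum = Δs · [f(-0.425) + f(-0.275) + f(-0.125) + ...].
Sum = -1.51125.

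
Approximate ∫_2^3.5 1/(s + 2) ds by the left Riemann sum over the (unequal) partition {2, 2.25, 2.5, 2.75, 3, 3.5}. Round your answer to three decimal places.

Subinterval widths: 0.25, 0.25, 0.25, 0.25, 0.5.
Left endpoints: 2, 2.25, 2.5, 2.75, 3.
f(2) = 0.25, f(2.25) = 4/17, f(2.5) = 2/9, f(2.75) = 4/19, f(3) = 0.2.
Sum = Σ Δs_i · f(s_i).
Sum ≈ 0.330.

0.330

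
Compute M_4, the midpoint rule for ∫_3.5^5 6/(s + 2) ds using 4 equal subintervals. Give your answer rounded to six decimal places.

Δs = (5 − 3.5)/4 = 0.375.
Midpoints: 3.6875, 4.0625, 4.4375, 4.8125.
f(3.6875) = 96/91, f(4.0625) = 96/97, f(4.4375) = 96/103, f(4.8125) = 96/109.
Sum = Δs · [f(3.6875) + f(4.0625) + f(4.4375) + f(4.8125)].
Sum ≈ 1.446528.

1.446528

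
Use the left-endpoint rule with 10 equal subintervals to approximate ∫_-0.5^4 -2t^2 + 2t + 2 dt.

-13.24125

Δt = (4 − (-0.5))/10 = 0.45.
Left endpoints: -0.5, -0.05, 0.4, 0.85, 1.3, 1.75, 2.2, 2.65, 3.1, 3.55.
f(-0.5) = 0.5, f(-0.05) = 1.895, f(0.4) = 2.48, f(0.85) = 2.255, f(1.3) = 1.22, f(1.75) = -0.625, f(2.2) = -3.28, f(2.65) = -6.745, f(3.1) = -11.02, f(3.55) = -16.105.
Sum = Δt · [f(-0.5) + f(-0.05) + f(0.4) + ...].
Sum = -13.24125.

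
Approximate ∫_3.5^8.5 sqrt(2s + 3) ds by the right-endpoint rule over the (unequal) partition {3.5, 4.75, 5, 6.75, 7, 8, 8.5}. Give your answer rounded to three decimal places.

Subinterval widths: 1.25, 0.25, 1.75, 0.25, 1, 0.5.
Right endpoints: 4.75, 5, 6.75, 7, 8, 8.5.
f(4.75) ≈ 3.536, f(5) ≈ 3.606, f(6.75) ≈ 4.062, f(7) ≈ 4.123, f(8) ≈ 4.359, f(8.5) ≈ 4.472.
Sum = Σ Δs_i · f(s_i).
Sum ≈ 20.055.

20.055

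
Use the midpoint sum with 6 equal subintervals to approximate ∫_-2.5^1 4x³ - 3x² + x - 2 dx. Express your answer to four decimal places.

Δx = (1 − (-2.5))/6 = 7/12.
Midpoints: -53/24, -1.625, -25/24, -11/24, 0.125, 17/24.
f(-53/24) = -213983/3456, f(-1.625) = -28.7109375, f(-25/24) = -37387/3456, f(-11/24) = -12005/3456, f(0.125) = -1.9140625, f(17/24) = -4753/3456.
Sum = Δx · [f(-53/24) + f(-1.625) + f(-25/24) + ...].
Sum ≈ -63.1215.

-63.1215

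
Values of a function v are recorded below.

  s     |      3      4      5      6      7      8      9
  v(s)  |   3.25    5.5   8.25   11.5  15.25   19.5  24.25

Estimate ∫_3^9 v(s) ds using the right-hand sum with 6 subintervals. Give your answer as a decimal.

Δs = 1.
Sum = 1·[5.5 + 8.25 + 11.5 + 15.25 + 19.5 + 24.25] = 84.25.

84.25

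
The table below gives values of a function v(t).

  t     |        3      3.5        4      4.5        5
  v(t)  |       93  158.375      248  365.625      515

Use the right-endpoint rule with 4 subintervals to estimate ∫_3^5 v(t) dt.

Δt = 0.5.
Sum = 0.5·[158.375 + 248 + 365.625 + 515] = 643.5.

643.5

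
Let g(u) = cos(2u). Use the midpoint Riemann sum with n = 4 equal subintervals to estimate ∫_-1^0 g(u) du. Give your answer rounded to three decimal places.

Δu = (0 − (-1))/4 = 0.25.
Midpoints: -0.875, -0.625, -0.375, -0.125.
g(-0.875) ≈ -0.178, g(-0.625) ≈ 0.315, g(-0.375) ≈ 0.732, g(-0.125) ≈ 0.969.
Sum = Δu · [g(-0.875) + g(-0.625) + g(-0.375) + g(-0.125)].
Sum ≈ 0.459.

0.459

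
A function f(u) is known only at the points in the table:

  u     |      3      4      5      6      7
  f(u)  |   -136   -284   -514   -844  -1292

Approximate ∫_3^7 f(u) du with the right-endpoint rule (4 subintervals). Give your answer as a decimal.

Δu = 1.
Sum = 1·[(-284) + (-514) + (-844) + (-1292)] = -2934.

-2934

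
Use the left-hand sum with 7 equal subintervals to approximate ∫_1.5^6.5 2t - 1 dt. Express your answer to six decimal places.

Δt = (6.5 − 1.5)/7 = 5/7.
Left endpoints: 1.5, 31/14, 41/14, 51/14, 61/14, 71/14, 81/14.
f(1.5) = 2, f(31/14) = 24/7, f(41/14) = 34/7, f(51/14) = 44/7, f(61/14) = 54/7, f(71/14) = 64/7, f(81/14) = 74/7.
Sum = Δt · [f(1.5) + f(31/14) + f(41/14) + ...].
Sum ≈ 31.428571.

31.428571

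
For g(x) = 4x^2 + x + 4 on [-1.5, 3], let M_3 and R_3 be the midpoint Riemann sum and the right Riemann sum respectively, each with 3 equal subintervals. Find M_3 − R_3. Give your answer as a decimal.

M_3 = 58.5.
R_3 = 92.25.
M_3 − R_3 = -33.75.

-33.75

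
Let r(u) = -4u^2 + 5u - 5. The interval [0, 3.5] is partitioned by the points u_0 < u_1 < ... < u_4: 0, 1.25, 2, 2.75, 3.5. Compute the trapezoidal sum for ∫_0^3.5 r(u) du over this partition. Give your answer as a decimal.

-46.1875

Subinterval widths: 1.25, 0.75, 0.75, 0.75.
r(0) = -5, r(1.25) = -5, r(2) = -11, r(2.75) = -21.5, r(3.5) = -36.5.
On each subinterval the trapezoid contributes (Δu_i/2)·[r(u_{i-1}) + r(u_i)].
Sum = -46.1875.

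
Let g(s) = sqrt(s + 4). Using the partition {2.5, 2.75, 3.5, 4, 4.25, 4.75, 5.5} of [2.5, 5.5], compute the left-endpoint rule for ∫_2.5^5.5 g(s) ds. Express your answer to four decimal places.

Subinterval widths: 0.25, 0.75, 0.5, 0.25, 0.5, 0.75.
Left endpoints: 2.5, 2.75, 3.5, 4, 4.25, 4.75.
g(2.5) ≈ 2.5495, g(2.75) ≈ 2.5981, g(3.5) ≈ 2.7386, g(4) ≈ 2.8284, g(4.25) ≈ 2.8723, g(4.75) ≈ 2.9580.
Sum = Σ Δs_i · g(s_i).
Sum ≈ 8.3170.

8.3170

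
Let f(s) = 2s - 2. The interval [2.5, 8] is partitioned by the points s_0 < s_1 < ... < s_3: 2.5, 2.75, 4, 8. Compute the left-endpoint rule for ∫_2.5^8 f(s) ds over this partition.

Subinterval widths: 0.25, 1.25, 4.
Left endpoints: 2.5, 2.75, 4.
f(2.5) = 3, f(2.75) = 3.5, f(4) = 6.
Sum = Σ Δs_i · f(s_i).
Sum = 29.125.

29.125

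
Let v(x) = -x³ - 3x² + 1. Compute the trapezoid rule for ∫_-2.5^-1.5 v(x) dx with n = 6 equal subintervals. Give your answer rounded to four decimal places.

Δx = (-1.5 − (-2.5))/6 = 1/6.
v(-2.5) = -2.125, v(-7/3) = -71/27, v(-13/6) = -629/216, v(-2) = -3, v(-11/6) = -631/216, v(-5/3) = -73/27, v(-1.5) = -2.375.
T_6 = (Δx/2)·[v(x_0) + 2v(x_1) + ... + 2v(x_{5}) + v(x_6)].
Sum ≈ -2.7361.

-2.7361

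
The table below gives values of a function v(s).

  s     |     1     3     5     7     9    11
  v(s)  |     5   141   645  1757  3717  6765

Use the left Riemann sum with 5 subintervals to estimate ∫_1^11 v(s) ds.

Δs = 2.
Sum = 2·[5 + 141 + 645 + 1757 + 3717] = 12530.

12530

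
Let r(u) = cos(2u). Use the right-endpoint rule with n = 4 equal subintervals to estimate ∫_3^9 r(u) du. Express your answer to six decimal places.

-0.249971

Δu = (9 − 3)/4 = 1.5.
Right endpoints: 4.5, 6, 7.5, 9.
r(4.5) ≈ -0.911130, r(6) ≈ 0.843854, r(7.5) ≈ -0.759688, r(9) ≈ 0.660317.
Sum = Δu · [r(4.5) + r(6) + r(7.5) + r(9)].
Sum ≈ -0.249971.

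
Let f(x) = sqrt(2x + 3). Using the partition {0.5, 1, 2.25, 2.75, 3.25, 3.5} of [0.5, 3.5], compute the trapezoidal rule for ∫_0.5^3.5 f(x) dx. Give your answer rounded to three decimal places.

Subinterval widths: 0.5, 1.25, 0.5, 0.5, 0.25.
f(0.5) ≈ 2.000, f(1) ≈ 2.236, f(2.25) ≈ 2.739, f(2.75) ≈ 2.915, f(3.25) ≈ 3.082, f(3.5) ≈ 3.162.
On each subinterval the trapezoid contributes (Δx_i/2)·[f(x_{i-1}) + f(x_i)].
Sum ≈ 7.862.

7.862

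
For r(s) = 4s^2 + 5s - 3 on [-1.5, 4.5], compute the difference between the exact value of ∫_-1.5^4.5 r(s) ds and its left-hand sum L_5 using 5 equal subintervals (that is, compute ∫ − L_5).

55.44

Exact integral: ∫_-1.5^4.5 r(s) ds = 153.
L_5 = 97.56.
Error = 153 − 97.56 = 55.44.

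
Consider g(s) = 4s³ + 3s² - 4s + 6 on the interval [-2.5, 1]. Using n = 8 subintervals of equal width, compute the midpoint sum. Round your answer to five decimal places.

10.39746

Δs = (1 − (-2.5))/8 = 0.4375.
Midpoints: -2.28125, -1.84375, -1.40625, -0.96875, -0.53125, -0.09375, 0.34375, 0.78125.
g(-2.28125) = -137217/8192, g(-1.84375) = -12267/8192, g(-1.40625) = 52707/8192, g(-0.96875) = 74169/8192, g(-0.53125) = 68583/8192, g(-0.09375) = 52413/8192, g(0.34375) = 42123/8192, g(0.78125) = 54177/8192.
Sum = Δs · [g(-2.28125) + g(-1.84375) + g(-1.40625) + ...].
Sum ≈ 10.39746.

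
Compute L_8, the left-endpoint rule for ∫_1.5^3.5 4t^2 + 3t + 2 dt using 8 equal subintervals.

Δt = (3.5 − 1.5)/8 = 0.25.
Left endpoints: 1.5, 1.75, 2, 2.25, 2.5, 2.75, 3, 3.25.
f(1.5) = 15.5, f(1.75) = 19.5, f(2) = 24, f(2.25) = 29, f(2.5) = 34.5, f(2.75) = 40.5, f(3) = 47, f(3.25) = 54.
Sum = Δt · [f(1.5) + f(1.75) + f(2) + ...].
Sum = 66.

66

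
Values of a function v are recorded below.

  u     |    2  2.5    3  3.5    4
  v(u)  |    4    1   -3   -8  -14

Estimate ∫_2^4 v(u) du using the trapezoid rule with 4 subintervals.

Δu = 0.5.
T_4 = (0.5/2)·[4 + 2·1 + 2·(-3) + 2·(-8) + (-14)] = -7.5.

-7.5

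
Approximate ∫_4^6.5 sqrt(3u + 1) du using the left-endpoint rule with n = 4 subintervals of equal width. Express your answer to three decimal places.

Δu = (6.5 − 4)/4 = 0.625.
Left endpoints: 4, 4.625, 5.25, 5.875.
f(4) ≈ 3.606, f(4.625) ≈ 3.857, f(5.25) ≈ 4.093, f(5.875) ≈ 4.316.
Sum = Δu · [f(4) + f(4.625) + f(5.25) + f(5.875)].
Sum ≈ 9.919.

9.919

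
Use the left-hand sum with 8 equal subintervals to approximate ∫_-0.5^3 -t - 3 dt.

-14.109375

Δt = (3 − (-0.5))/8 = 0.4375.
Left endpoints: -0.5, -0.0625, 0.375, 0.8125, 1.25, 1.6875, 2.125, 2.5625.
f(-0.5) = -2.5, f(-0.0625) = -2.9375, f(0.375) = -3.375, f(0.8125) = -3.8125, f(1.25) = -4.25, f(1.6875) = -4.6875, f(2.125) = -5.125, f(2.5625) = -5.5625.
Sum = Δt · [f(-0.5) + f(-0.0625) + f(0.375) + ...].
Sum = -14.109375.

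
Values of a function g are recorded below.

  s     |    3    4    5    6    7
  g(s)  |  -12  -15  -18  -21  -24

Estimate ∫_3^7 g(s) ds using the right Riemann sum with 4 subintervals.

Δs = 1.
Sum = 1·[(-15) + (-18) + (-21) + (-24)] = -78.

-78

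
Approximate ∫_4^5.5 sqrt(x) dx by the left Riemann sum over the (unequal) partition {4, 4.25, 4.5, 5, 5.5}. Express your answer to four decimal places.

3.1941

Subinterval widths: 0.25, 0.25, 0.5, 0.5.
Left endpoints: 4, 4.25, 4.5, 5.
f(4) ≈ 2.0000, f(4.25) ≈ 2.0616, f(4.5) ≈ 2.1213, f(5) ≈ 2.2361.
Sum = Σ Δx_i · f(x_i).
Sum ≈ 3.1941.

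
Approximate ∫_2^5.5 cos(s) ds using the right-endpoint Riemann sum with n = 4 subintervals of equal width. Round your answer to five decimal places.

Δs = (5.5 − 2)/4 = 0.875.
Right endpoints: 2.875, 3.75, 4.625, 5.5.
f(2.875) ≈ -0.96467, f(3.75) ≈ -0.82056, f(4.625) ≈ -0.08728, f(5.5) ≈ 0.70867.
Sum = Δs · [f(2.875) + f(3.75) + f(4.625) + f(5.5)].
Sum ≈ -1.01836.

-1.01836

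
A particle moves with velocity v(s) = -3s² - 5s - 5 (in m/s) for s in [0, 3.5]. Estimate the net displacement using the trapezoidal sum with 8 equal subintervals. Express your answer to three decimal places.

Δs = (3.5 − 0)/8 = 0.4375.
v(0) = -5, v(0.4375) = -7.76171875, v(0.875) = -11.671875, v(1.3125) = -16.73046875, v(1.75) = -22.9375, v(2.1875) = -30.29296875, v(2.625) = -38.796875, v(3.0625) = -48.44921875, v(3.5) = -59.25.
T_8 = (Δs/2)·[v(s_0) + 2v(s_1) + ... + 2v(s_{7}) + v(s_8)].
Sum ≈ -91.335.

-91.335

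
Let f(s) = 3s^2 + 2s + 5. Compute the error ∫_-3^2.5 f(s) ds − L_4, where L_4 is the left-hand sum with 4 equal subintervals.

-3.30859375

Exact integral: ∫_-3^2.5 f(s) ds = 67.375.
L_4 = 70.68359375.
Error = 67.375 − 70.68359375 = -3.30859375.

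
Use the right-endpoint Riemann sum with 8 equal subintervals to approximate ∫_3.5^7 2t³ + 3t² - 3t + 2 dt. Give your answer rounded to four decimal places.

1534.4458

Δt = (7 − 3.5)/8 = 0.4375.
Right endpoints: 3.9375, 4.375, 4.8125, 5.25, 5.6875, 6.125, 6.5625, 7.
f(3.9375) = 325207/2048, f(4.375) = 213.77734375, f(4.8125) = 573357/2048, f(5.25) = 358.34375, f(5.6875) = 921467/2048, f(6.125) = 555.73828125, f(6.5625) = 1386001/2048, f(7) = 814.
Sum = Δt · [f(3.9375) + f(4.375) + f(4.8125) + ...].
Sum ≈ 1534.4458.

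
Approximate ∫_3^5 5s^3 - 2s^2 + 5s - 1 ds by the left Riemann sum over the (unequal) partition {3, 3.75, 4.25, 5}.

500.86328125

Subinterval widths: 0.75, 0.5, 0.75.
Left endpoints: 3, 3.75, 4.25.
f(3) = 131, f(3.75) = 253.296875, f(4.25) = 367.953125.
Sum = Σ Δs_i · f(s_i).
Sum = 500.86328125.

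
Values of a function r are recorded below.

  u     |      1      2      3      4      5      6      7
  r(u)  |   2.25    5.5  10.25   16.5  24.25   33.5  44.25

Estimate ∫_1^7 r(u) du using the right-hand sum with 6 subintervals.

134.25

Δu = 1.
Sum = 1·[5.5 + 10.25 + 16.5 + 24.25 + 33.5 + 44.25] = 134.25.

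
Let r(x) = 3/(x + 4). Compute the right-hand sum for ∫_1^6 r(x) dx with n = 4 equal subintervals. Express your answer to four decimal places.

1.9036

Δx = (6 − 1)/4 = 1.25.
Right endpoints: 2.25, 3.5, 4.75, 6.
r(2.25) = 0.48, r(3.5) = 0.4, r(4.75) = 12/35, r(6) = 0.3.
Sum = Δx · [r(2.25) + r(3.5) + r(4.75) + r(6)].
Sum ≈ 1.9036.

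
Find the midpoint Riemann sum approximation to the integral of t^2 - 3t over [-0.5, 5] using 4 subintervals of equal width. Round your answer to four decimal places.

3.7168

Δt = (5 − (-0.5))/4 = 1.375.
Midpoints: 0.1875, 1.5625, 2.9375, 4.3125.
f(0.1875) = -0.52734375, f(1.5625) = -2.24609375, f(2.9375) = -0.18359375, f(4.3125) = 5.66015625.
Sum = Δt · [f(0.1875) + f(1.5625) + f(2.9375) + f(4.3125)].
Sum ≈ 3.7168.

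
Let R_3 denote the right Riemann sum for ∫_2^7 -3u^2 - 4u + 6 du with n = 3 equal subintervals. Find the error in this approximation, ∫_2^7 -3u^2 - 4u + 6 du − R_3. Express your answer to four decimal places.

Exact integral: ∫_2^7 f(u) du = -395.
R_3 ≈ -531.111111.
Error ≈ -395 − (-531.111111) ≈ 136.1111.

136.1111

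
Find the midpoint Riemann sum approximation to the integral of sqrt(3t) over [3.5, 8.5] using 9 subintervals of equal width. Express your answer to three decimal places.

21.057

Δt = (8.5 − 3.5)/9 = 5/9.
Midpoints: 34/9, 13/3, 44/9, 49/9, 6, 59/9, 64/9, 23/3, 74/9.
f(34/9) ≈ 3.367, f(13/3) ≈ 3.606, f(44/9) ≈ 3.830, f(49/9) ≈ 4.041, f(6) ≈ 4.243, f(59/9) ≈ 4.435, f(64/9) ≈ 4.619, f(23/3) ≈ 4.796, f(74/9) ≈ 4.967.
Sum = Δt · [f(34/9) + f(13/3) + f(44/9) + ...].
Sum ≈ 21.057.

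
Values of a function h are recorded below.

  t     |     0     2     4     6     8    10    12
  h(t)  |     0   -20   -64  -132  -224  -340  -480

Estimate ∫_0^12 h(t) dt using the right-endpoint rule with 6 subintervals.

Δt = 2.
Sum = 2·[(-20) + (-64) + (-132) + (-224) + (-340) + (-480)] = -2520.

-2520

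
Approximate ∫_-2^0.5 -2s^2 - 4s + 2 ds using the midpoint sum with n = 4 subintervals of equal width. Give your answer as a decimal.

7.24609375

Δs = (0.5 − (-2))/4 = 0.625.
Midpoints: -1.6875, -1.0625, -0.4375, 0.1875.
f(-1.6875) = 3.0546875, f(-1.0625) = 3.9921875, f(-0.4375) = 3.3671875, f(0.1875) = 1.1796875.
Sum = Δs · [f(-1.6875) + f(-1.0625) + f(-0.4375) + f(0.1875)].
Sum = 7.24609375.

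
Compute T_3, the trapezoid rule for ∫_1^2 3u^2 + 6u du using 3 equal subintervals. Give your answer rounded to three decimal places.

16.056

Δu = (2 − 1)/3 = 1/3.
f(1) = 9, f(4/3) = 40/3, f(5/3) = 55/3, f(2) = 24.
T_3 = (Δu/2)·[f(u_0) + 2f(u_1) + 2f(u_2) + f(u_3)].
Sum ≈ 16.056.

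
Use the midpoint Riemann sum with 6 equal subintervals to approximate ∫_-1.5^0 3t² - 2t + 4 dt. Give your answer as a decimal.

11.6015625

Δt = (0 − (-1.5))/6 = 0.25.
Midpoints: -1.375, -1.125, -0.875, -0.625, -0.375, -0.125.
f(-1.375) = 12.421875, f(-1.125) = 10.046875, f(-0.875) = 8.046875, f(-0.625) = 6.421875, f(-0.375) = 5.171875, f(-0.125) = 4.296875.
Sum = Δt · [f(-1.375) + f(-1.125) + f(-0.875) + ...].
Sum = 11.6015625.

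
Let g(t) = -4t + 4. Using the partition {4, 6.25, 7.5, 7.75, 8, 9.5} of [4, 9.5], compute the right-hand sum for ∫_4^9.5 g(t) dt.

Subinterval widths: 2.25, 1.25, 0.25, 0.25, 1.5.
Right endpoints: 6.25, 7.5, 7.75, 8, 9.5.
g(6.25) = -21, g(7.5) = -26, g(7.75) = -27, g(8) = -28, g(9.5) = -34.
Sum = Σ Δt_i · g(t_i).
Sum = -144.5.

-144.5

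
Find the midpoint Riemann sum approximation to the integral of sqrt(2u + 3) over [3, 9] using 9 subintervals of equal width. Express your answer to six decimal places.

23.080159

Δu = (9 − 3)/9 = 2/3.
Midpoints: 10/3, 4, 14/3, 16/3, 6, 20/3, 22/3, 8, 26/3.
f(10/3) ≈ 3.109126, f(4) ≈ 3.316625, f(14/3) ≈ 3.511885, f(16/3) ≈ 3.696846, f(6) ≈ 3.872983, f(20/3) ≈ 4.041452, f(22/3) ≈ 4.203173, f(8) ≈ 4.358899, f(26/3) ≈ 4.509250.
Sum = Δu · [f(10/3) + f(4) + f(14/3) + ...].
Sum ≈ 23.080159.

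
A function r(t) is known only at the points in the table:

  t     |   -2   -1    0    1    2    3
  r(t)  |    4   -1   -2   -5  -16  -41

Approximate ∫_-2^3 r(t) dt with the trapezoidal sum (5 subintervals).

-42.5

Δt = 1.
T_5 = (1/2)·[4 + 2·(-1) + 2·(-2) + 2·(-5) + 2·(-16) + (-41)] = -42.5.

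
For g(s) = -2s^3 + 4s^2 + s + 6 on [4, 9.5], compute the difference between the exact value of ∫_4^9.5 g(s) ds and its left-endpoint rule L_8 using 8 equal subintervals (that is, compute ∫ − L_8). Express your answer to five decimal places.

-425.64665

Exact integral: ∫_4^9.5 g(s) ds ≈ -2816.5729167.
L_8 ≈ -2390.9262695.
Error ≈ -2816.5729167 − (-2390.9262695) ≈ -425.64665.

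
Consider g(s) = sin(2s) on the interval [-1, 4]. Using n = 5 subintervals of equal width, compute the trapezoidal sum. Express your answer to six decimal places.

Δs = (4 − (-1))/5 = 1.
g(-1) ≈ -0.909297, g(0) ≈ 0.000000, g(1) ≈ 0.909297, g(2) ≈ -0.756802, g(3) ≈ -0.279415, g(4) ≈ 0.989358.
T_5 = (Δs/2)·[g(s_0) + 2g(s_1) + ... + 2g(s_{4}) + g(s_5)].
Sum ≈ -0.086890.

-0.086890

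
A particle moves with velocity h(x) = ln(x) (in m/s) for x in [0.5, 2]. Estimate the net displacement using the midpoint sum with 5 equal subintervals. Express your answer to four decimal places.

0.2384

Δx = (2 − 0.5)/5 = 0.3.
Midpoints: 0.65, 0.95, 1.25, 1.55, 1.85.
h(0.65) ≈ -0.4308, h(0.95) ≈ -0.0513, h(1.25) ≈ 0.2231, h(1.55) ≈ 0.4383, h(1.85) ≈ 0.6152.
Sum = Δx · [h(0.65) + h(0.95) + h(1.25) + h(1.55) + h(1.85)].
Sum ≈ 0.2384.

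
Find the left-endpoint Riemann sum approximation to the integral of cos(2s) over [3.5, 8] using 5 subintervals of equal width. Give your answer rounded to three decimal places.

0.433

Δs = (8 − 3.5)/5 = 0.9.
Left endpoints: 3.5, 4.4, 5.3, 6.2, 7.1.
f(3.5) ≈ 0.754, f(4.4) ≈ -0.811, f(5.3) ≈ -0.385, f(6.2) ≈ 0.986, f(7.1) ≈ -0.063.
Sum = Δs · [f(3.5) + f(4.4) + f(5.3) + f(6.2) + f(7.1)].
Sum ≈ 0.433.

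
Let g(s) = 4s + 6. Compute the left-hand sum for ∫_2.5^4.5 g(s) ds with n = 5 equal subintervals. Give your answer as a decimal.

Δs = (4.5 − 2.5)/5 = 0.4.
Left endpoints: 2.5, 2.9, 3.3, 3.7, 4.1.
g(2.5) = 16, g(2.9) = 17.6, g(3.3) = 19.2, g(3.7) = 20.8, g(4.1) = 22.4.
Sum = Δs · [g(2.5) + g(2.9) + g(3.3) + g(3.7) + g(4.1)].
Sum = 38.4.

38.4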